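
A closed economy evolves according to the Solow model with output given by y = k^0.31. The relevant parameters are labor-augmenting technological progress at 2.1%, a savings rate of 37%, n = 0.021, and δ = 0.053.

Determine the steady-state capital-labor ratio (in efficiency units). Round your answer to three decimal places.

Steady state requires s·f(k) = (n + g + δ)·k, i.e. s·k^α = (n + g + δ)·k.
Dividing both sides by k: k^(1−α) = s / (n + g + δ).
k^0.69 = 0.37 / (0.021 + 0.021 + 0.053) = 0.37 / 0.095 = 3.8947
k* = 3.8947^(1/0.69) ≈ 7.1740

k* = 7.174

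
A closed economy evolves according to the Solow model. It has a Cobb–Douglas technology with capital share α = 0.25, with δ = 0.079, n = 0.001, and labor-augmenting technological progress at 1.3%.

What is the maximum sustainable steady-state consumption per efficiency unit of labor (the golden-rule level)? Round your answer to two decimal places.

c_gold ≈ 1.04

At the golden rule, f'(k) = n + g + δ, so α·k^(α−1) = n + g + δ and k_gold = (α/(n + g + δ))^(1/(1−α)).
k_gold = (0.25/0.093)^(1/0.75) = 2.6882^1.3333 ≈ 3.7377
c_gold = f(k_gold) − (n + g + δ)·k_gold = 1.3904 − 0.093×3.7377 ≈ 1.0428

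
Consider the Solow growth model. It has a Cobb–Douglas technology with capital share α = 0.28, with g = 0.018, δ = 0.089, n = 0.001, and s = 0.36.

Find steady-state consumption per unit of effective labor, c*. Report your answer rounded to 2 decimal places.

In steady state, investment equals break-even investment: s·k^α = (n + g + δ)·k.
Dividing both sides by k: k^(1−α) = s / (n + g + δ).
k^0.72 = 0.36 / (0.001 + 0.018 + 0.089) = 0.36 / 0.108 = 3.3333
k* = 3.3333^(1/0.72) ≈ 5.3237
y* = (k*)^α = 5.3237^0.28 ≈ 1.5971
c* = (1 − s)·y* = (1 − 0.36) × 1.5971 ≈ 1.0221

c* ≈ 1.02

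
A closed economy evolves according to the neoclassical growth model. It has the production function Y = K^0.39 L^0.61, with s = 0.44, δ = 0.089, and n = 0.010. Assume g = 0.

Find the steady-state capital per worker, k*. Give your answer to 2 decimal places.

k* ≈ 11.53

At the steady state, Δk = 0, so s·k^α = (n + δ)·k.
Rearranging, k^(1−α) = s / (n + δ).
k^0.61 = 0.44 / (0.010 + 0.089) = 0.44 / 0.099 = 4.4444
k* = 4.4444^(1/0.61) ≈ 11.5342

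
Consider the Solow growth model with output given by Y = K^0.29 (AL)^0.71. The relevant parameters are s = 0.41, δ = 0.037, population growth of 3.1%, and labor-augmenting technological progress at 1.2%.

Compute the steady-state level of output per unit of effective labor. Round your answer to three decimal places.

At the steady state, Δk = 0, so s·k^α = (n + g + δ)·k.
Dividing both sides by k: k^(1−α) = s / (n + g + δ).
k^0.71 = 0.41 / (0.031 + 0.012 + 0.037) = 0.41 / 0.080 = 5.1250
k* = 5.1250^(1/0.71) ≈ 9.9901
y* = (k*)^α = 9.9901^0.29 ≈ 1.9493

y* = 1.949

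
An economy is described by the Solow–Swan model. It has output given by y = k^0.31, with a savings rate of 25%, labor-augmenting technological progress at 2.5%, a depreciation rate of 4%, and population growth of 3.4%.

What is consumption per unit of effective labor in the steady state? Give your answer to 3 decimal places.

c* = 1.137

At the steady state, Δk = 0, so s·k^α = (n + g + δ)·k.
Dividing both sides by k: k^(1−α) = s / (n + g + δ).
k^0.69 = 0.25 / (0.034 + 0.025 + 0.040) = 0.25 / 0.099 = 2.5253
k* = 2.5253^(1/0.69) ≈ 3.8288
y* = (k*)^α = 3.8288^0.31 ≈ 1.5162
c* = (1 − s)·y* = (1 − 0.25) × 1.5162 ≈ 1.1372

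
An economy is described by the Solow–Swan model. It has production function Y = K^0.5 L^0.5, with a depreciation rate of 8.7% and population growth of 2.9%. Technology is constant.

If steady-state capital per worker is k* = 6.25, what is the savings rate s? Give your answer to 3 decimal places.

In steady state, investment equals break-even investment: s·k^α = (n + δ)·k.
So s / (n + δ) = (k*)^(1−α) = 6.25^0.5 = 2.5000.
Therefore s = 2.5000 × (n + δ) = 2.5000 × 0.116 = 0.2900.

s ≈ 0.290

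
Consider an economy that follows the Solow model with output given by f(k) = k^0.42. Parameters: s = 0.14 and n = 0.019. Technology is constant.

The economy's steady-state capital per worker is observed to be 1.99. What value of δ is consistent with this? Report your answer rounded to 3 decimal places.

δ ≈ 0.075

At the steady state, Δk = 0, so s·k^α = (n + δ)·k.
So s / (n + δ) = (k*)^(1−α) = 1.99^0.58 = 1.4905.
Therefore n + δ = s / 1.4905 = 0.14 / 1.4905 = 0.0939, so δ = 0.0939 − 0.019 = 0.0749.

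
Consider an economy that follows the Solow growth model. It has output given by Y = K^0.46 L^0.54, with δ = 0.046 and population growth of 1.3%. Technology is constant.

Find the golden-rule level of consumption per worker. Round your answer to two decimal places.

c_gold ≈ 3.11

At the golden rule, f'(k) = n + δ, so α·k^(α−1) = n + δ and k_gold = (α/(n + δ))^(1/(1−α)).
k_gold = (0.46/0.059)^(1/0.54) = 7.7966^1.8519 ≈ 44.8455
c_gold = f(k_gold) − (n + δ)·k_gold = 5.7516 − 0.059×44.8455 ≈ 3.1057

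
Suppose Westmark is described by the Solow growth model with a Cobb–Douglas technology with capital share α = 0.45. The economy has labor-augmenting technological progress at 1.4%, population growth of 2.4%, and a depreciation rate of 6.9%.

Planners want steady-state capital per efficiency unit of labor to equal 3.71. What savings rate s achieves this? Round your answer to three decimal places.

Steady state requires s·f(k) = (n + g + δ)·k, i.e. s·k^α = (n + g + δ)·k.
So s / (n + g + δ) = (k*)^(1−α) = 3.71^0.55 = 2.0566.
Therefore s = 2.0566 × (n + g + δ) = 2.0566 × 0.107 = 0.2201.

s ≈ 0.220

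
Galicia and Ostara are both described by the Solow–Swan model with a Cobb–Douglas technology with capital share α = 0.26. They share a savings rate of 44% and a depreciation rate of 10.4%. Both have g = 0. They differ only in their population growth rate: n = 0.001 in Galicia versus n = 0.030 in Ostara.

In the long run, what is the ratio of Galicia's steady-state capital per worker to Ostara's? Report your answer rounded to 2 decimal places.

Steady-state k* = [s/(n + δ)]^(1/(1−α)), so the ratio is [ (s_G/(n + δ)_G) / (s_O/(n + δ)_O) ]^1.3514.
s_G/(n + δ)_G = 0.44/0.105 = 4.1905; s_O/(n + δ)_O = 0.44/0.134 = 3.2836.
Ratio = (4.1905/3.2836)^1.3514 = 1.2762^1.3514 ≈ 1.3904

ratio ≈ 1.39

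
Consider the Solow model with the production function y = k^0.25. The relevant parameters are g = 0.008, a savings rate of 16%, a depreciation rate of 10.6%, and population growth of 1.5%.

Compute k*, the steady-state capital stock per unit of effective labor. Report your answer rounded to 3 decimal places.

k* = 1.333

Steady state requires s·f(k) = (n + g + δ)·k, i.e. s·k^α = (n + g + δ)·k.
Dividing both sides by k: k^(1−α) = s / (n + g + δ).
k^0.75 = 0.16 / (0.015 + 0.008 + 0.106) = 0.16 / 0.129 = 1.2403
k* = 1.2403^(1/0.75) ≈ 1.3326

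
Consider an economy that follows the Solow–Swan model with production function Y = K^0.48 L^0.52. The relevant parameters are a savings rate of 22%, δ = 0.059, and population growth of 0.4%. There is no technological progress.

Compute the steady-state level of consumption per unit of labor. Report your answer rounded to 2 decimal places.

c* ≈ 2.47

Steady state requires s·f(k) = (n + δ)·k, i.e. s·k^α = (n + δ)·k.
Rearranging, k^(1−α) = s / (n + δ).
k^0.52 = 0.22 / (0.004 + 0.059) = 0.22 / 0.063 = 3.4921
k* = 3.4921^(1/0.52) ≈ 11.0764
y* = (k*)^α = 11.0764^0.48 ≈ 3.1718
c* = (1 − s)·y* = (1 − 0.22) × 3.1718 ≈ 2.4740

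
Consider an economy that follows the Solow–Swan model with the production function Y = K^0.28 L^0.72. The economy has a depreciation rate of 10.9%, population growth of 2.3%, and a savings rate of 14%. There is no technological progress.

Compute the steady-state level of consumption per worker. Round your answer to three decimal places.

At the steady state, Δk = 0, so s·k^α = (n + δ)·k.
Rearranging, k^(1−α) = s / (n + δ).
k^0.72 = 0.14 / (0.023 + 0.109) = 0.14 / 0.132 = 1.0606
k* = 1.0606^(1/0.72) ≈ 1.0851
y* = (k*)^α = 1.0851^0.28 ≈ 1.0231
c* = (1 − s)·y* = (1 − 0.14) × 1.0231 ≈ 0.8799

c* = 0.880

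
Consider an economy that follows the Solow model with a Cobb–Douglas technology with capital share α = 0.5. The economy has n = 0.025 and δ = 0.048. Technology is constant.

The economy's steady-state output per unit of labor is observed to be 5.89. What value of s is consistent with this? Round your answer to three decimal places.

Steady state requires s·f(k) = (n + δ)·k, i.e. s·k^α = (n + δ)·k.
Since y* = [s/(n + δ)]^(α/(1−α)), we have s/(n + δ) = (y*)^((1−α)/α) = 5.89^1 = 5.8900.
Therefore s = 5.8900 × (n + δ) = 5.8900 × 0.073 = 0.4300.

s ≈ 0.430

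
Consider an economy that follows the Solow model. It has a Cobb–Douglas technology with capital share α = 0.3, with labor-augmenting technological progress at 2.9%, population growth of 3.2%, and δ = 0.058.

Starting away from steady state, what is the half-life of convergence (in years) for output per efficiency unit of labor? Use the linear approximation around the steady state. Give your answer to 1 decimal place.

half-life ≈ 8.3 years

Near the steady state the convergence rate is λ = (1 − α)(n + g + δ).
λ = (1 − 0.3) × 0.119 = 0.7 × 0.119 = 0.0833
Half-life = ln 2 / λ = 0.6931 / 0.0833 ≈ 8.32 years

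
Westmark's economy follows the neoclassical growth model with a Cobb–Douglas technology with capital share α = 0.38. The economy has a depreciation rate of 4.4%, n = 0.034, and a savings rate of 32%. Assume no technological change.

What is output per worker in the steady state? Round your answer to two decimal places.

y* = 2.38

Steady state requires s·f(k) = (n + δ)·k, i.e. s·k^α = (n + δ)·k.
Dividing both sides by k: k^(1−α) = s / (n + δ).
k^0.62 = 0.32 / (0.034 + 0.044) = 0.32 / 0.078 = 4.1026
k* = 4.1026^(1/0.62) ≈ 9.7455
y* = (k*)^α = 9.7455^0.38 ≈ 2.3754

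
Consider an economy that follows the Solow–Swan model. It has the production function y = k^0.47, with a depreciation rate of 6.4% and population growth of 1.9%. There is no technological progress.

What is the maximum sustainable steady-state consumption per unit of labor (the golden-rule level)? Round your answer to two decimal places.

At the golden rule, f'(k) = n + δ, so α·k^(α−1) = n + δ and k_gold = (α/(n + δ))^(1/(1−α)).
k_gold = (0.47/0.083)^(1/0.53) = 5.6627^1.8868 ≈ 26.3515
c_gold = f(k_gold) − (n + δ)·k_gold = 4.6535 − 0.083×26.3515 ≈ 2.4663

c_gold ≈ 2.47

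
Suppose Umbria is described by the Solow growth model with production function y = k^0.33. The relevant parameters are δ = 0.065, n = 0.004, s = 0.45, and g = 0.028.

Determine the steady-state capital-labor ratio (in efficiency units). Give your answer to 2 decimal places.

k* ≈ 9.88

At the steady state, Δk = 0, so s·k^α = (n + g + δ)·k.
Dividing both sides by k: k^(1−α) = s / (n + g + δ).
k^0.67 = 0.45 / (0.004 + 0.028 + 0.065) = 0.45 / 0.097 = 4.6392
k* = 4.6392^(1/0.67) ≈ 9.8785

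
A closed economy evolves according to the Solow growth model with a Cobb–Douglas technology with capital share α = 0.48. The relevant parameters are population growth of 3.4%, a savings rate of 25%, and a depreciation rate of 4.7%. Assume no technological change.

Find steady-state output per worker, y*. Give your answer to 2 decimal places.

In steady state, investment equals break-even investment: s·k^α = (n + δ)·k.
Rearranging, k^(1−α) = s / (n + δ).
k^0.52 = 0.25 / (0.034 + 0.047) = 0.25 / 0.081 = 3.0864
k* = 3.0864^(1/0.52) ≈ 8.7348
y* = (k*)^α = 8.7348^0.48 ≈ 2.8301

y* = 2.83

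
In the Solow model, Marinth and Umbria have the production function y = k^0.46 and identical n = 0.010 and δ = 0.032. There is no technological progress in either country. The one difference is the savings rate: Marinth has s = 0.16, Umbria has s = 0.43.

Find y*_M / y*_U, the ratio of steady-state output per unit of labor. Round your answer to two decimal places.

y*_M / y*_U ≈ 0.43

Steady-state y* = [s/(n + δ)]^(α/(1−α)), so the ratio is [ (s_M/(n + δ)_M) / (s_U/(n + δ)_U) ]^0.8519.
s_M/(n + δ)_M = 0.16/0.042 = 3.8095; s_U/(n + δ)_U = 0.43/0.042 = 10.2381.
Ratio = (3.8095/10.2381)^0.8519 = 0.3721^0.8519 ≈ 0.4308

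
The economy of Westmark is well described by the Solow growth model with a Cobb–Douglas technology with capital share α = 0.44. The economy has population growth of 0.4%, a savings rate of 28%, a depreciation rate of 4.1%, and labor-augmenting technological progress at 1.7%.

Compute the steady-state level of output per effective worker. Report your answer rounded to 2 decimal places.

y* ≈ 3.27

Steady state requires s·f(k) = (n + g + δ)·k, i.e. s·k^α = (n + g + δ)·k.
Dividing both sides by k: k^(1−α) = s / (n + g + δ).
k^0.56 = 0.28 / (0.004 + 0.017 + 0.041) = 0.28 / 0.062 = 4.5161
k* = 4.5161^(1/0.56) ≈ 14.7646
y* = (k*)^α = 14.7646^0.44 ≈ 3.2693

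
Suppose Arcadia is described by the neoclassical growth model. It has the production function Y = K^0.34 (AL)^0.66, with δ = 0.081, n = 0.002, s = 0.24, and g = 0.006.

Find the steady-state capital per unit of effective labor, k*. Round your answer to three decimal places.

k* ≈ 4.495

At the steady state, Δk = 0, so s·k^α = (n + g + δ)·k.
Dividing both sides by k: k^(1−α) = s / (n + g + δ).
k^0.66 = 0.24 / (0.002 + 0.006 + 0.081) = 0.24 / 0.089 = 2.6966
k* = 2.6966^(1/0.66) ≈ 4.4952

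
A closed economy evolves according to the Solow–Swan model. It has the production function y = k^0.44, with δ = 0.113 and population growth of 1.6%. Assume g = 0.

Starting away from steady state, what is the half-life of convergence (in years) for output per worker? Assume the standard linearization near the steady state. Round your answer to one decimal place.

Near the steady state the convergence rate is λ = (1 − α)(n + δ).
λ = (1 − 0.44) × 0.129 = 0.56 × 0.129 = 0.07224
Half-life = ln 2 / λ = 0.6931 / 0.07224 ≈ 9.59 years

t_½ ≈ 9.6 years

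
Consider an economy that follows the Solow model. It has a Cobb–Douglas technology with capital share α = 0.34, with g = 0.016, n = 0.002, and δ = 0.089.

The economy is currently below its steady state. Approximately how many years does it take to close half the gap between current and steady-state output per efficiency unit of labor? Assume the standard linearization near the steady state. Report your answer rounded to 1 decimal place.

t_½ ≈ 9.8 years

Near the steady state the convergence rate is λ = (1 − α)(n + g + δ).
λ = (1 − 0.34) × 0.107 = 0.66 × 0.107 = 0.07062
Half-life = ln 2 / λ = 0.6931 / 0.07062 ≈ 9.81 years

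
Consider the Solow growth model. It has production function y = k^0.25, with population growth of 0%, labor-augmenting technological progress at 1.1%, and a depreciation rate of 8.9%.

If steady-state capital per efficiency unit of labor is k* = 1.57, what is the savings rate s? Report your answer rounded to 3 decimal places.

Steady state requires s·f(k) = (n + g + δ)·k, i.e. s·k^α = (n + g + δ)·k.
So s / (n + g + δ) = (k*)^(1−α) = 1.57^0.75 = 1.4026.
Therefore s = 1.4026 × (n + g + δ) = 1.4026 × 0.100 = 0.1403.

s ≈ 0.140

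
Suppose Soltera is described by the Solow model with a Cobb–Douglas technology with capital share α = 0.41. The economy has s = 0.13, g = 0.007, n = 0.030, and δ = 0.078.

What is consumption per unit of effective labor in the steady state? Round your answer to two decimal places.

c* ≈ 0.95

In steady state, investment equals break-even investment: s·k^α = (n + g + δ)·k.
Rearranging, k^(1−α) = s / (n + g + δ).
k^0.59 = 0.13 / (0.030 + 0.007 + 0.078) = 0.13 / 0.115 = 1.1304
k* = 1.1304^(1/0.59) ≈ 1.2309
y* = (k*)^α = 1.2309^0.41 ≈ 1.0889
c* = (1 − s)·y* = (1 − 0.13) × 1.0889 ≈ 0.9473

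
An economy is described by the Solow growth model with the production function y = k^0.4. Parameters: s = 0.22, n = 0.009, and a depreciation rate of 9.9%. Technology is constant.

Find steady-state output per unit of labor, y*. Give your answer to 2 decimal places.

y* = 1.61

At the steady state, Δk = 0, so s·k^α = (n + δ)·k.
Dividing both sides by k: k^(1−α) = s / (n + δ).
k^0.6 = 0.22 / (0.009 + 0.099) = 0.22 / 0.108 = 2.0370
k* = 2.0370^(1/0.6) ≈ 3.2733
y* = (k*)^α = 3.2733^0.4 ≈ 1.6069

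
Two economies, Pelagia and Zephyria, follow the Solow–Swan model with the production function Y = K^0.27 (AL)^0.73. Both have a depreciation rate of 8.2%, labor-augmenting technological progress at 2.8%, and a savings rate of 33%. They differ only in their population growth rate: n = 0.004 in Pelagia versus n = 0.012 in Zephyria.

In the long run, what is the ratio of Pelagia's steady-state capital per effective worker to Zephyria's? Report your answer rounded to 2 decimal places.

k*_P / k*_Z ≈ 1.10

Steady-state k* = [s/(n + g + δ)]^(1/(1−α)), so the ratio is [ (s_P/(n + g + δ)_P) / (s_Z/(n + g + δ)_Z) ]^1.3699.
s_P/(n + g + δ)_P = 0.33/0.114 = 2.8947; s_Z/(n + g + δ)_Z = 0.33/0.122 = 2.7049.
Ratio = (2.8947/2.7049)^1.3699 = 1.0702^1.3699 ≈ 1.0974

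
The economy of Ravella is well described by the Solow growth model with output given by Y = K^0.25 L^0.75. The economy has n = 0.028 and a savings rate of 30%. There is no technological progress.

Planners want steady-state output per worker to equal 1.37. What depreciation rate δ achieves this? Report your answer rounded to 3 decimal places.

δ ≈ 0.089

At the steady state, Δk = 0, so s·k^α = (n + δ)·k.
Since y* = [s/(n + δ)]^(α/(1−α)), we have s/(n + δ) = (y*)^((1−α)/α) = 1.37^3 = 2.5714.
Therefore n + δ = s / 2.5714 = 0.30 / 2.5714 = 0.1167, so δ = 0.1167 − 0.028 = 0.0887.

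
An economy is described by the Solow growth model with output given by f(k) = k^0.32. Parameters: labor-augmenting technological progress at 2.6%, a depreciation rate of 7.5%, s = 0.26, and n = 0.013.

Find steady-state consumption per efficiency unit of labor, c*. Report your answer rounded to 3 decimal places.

At the steady state, Δk = 0, so s·k^α = (n + g + δ)·k.
Dividing both sides by k: k^(1−α) = s / (n + g + δ).
k^0.68 = 0.26 / (0.013 + 0.026 + 0.075) = 0.26 / 0.114 = 2.2807
k* = 2.2807^(1/0.68) ≈ 3.3618
y* = (k*)^α = 3.3618^0.32 ≈ 1.4740
c* = (1 − s)·y* = (1 − 0.26) × 1.4740 ≈ 1.0908

c* ≈ 1.091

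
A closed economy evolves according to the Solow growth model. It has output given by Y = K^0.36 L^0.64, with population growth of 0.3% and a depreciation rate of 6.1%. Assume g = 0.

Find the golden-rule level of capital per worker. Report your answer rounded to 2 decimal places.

The golden rule sets f'(k) = n + δ, i.e. α·k^(α−1) = n + δ.
So k^(1−α) = α / (n + δ) = 0.36 / 0.064 = 5.6250.
k_gold = 5.6250^(1/0.64) ≈ 14.8616

k_gold ≈ 14.86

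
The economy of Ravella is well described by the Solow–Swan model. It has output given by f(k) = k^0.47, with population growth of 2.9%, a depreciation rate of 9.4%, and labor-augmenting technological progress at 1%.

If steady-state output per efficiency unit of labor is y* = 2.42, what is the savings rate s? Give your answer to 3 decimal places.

s ≈ 0.360

Steady state requires s·f(k) = (n + g + δ)·k, i.e. s·k^α = (n + g + δ)·k.
Since y* = [s/(n + g + δ)]^(α/(1−α)), we have s/(n + g + δ) = (y*)^((1−α)/α) = 2.42^1.1277 = 2.7091.
Therefore s = 2.7091 × (n + g + δ) = 2.7091 × 0.133 = 0.3603.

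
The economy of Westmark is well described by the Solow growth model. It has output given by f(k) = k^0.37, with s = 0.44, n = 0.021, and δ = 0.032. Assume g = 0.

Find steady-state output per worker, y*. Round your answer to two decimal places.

Steady state requires s·f(k) = (n + δ)·k, i.e. s·k^α = (n + δ)·k.
Dividing both sides by k: k^(1−α) = s / (n + δ).
k^0.63 = 0.44 / (0.021 + 0.032) = 0.44 / 0.053 = 8.3019
k* = 8.3019^(1/0.63) ≈ 28.7748
y* = (k*)^α = 28.7748^0.37 ≈ 3.4660

y* = 3.47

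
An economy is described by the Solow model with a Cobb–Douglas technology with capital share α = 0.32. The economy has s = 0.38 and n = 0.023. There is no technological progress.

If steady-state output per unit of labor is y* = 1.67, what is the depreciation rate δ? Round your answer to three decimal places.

δ ≈ 0.105

At the steady state, Δk = 0, so s·k^α = (n + δ)·k.
Since y* = [s/(n + δ)]^(α/(1−α)), we have s/(n + δ) = (y*)^((1−α)/α) = 1.67^2.125 = 2.9735.
Therefore n + δ = s / 2.9735 = 0.38 / 2.9735 = 0.1278, so δ = 0.1278 − 0.023 = 0.1048.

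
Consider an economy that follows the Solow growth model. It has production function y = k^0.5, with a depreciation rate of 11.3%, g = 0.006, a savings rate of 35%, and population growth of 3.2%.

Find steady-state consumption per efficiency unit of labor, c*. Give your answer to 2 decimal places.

At the steady state, Δk = 0, so s·k^α = (n + g + δ)·k.
Dividing both sides by k: k^(1−α) = s / (n + g + δ).
k^0.5 = 0.35 / (0.032 + 0.006 + 0.113) = 0.35 / 0.151 = 2.3179
k* = 2.3179^(1/0.5) ≈ 5.3727
y* = (k*)^α = 5.3727^0.5 ≈ 2.3179
c* = (1 − s)·y* = (1 − 0.35) × 2.3179 ≈ 1.5066

c* ≈ 1.51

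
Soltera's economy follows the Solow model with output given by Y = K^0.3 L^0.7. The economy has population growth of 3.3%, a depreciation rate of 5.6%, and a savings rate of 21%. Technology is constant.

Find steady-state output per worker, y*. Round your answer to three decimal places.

Steady state requires s·f(k) = (n + δ)·k, i.e. s·k^α = (n + δ)·k.
Dividing both sides by k: k^(1−α) = s / (n + δ).
k^0.7 = 0.21 / (0.033 + 0.056) = 0.21 / 0.089 = 2.3596
k* = 2.3596^(1/0.7) ≈ 3.4090
y* = (k*)^α = 3.4090^0.3 ≈ 1.4447

y* = 1.445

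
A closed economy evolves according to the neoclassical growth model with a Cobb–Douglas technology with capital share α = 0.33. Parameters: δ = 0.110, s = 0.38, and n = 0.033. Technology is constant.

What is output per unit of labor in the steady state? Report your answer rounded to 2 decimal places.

At the steady state, Δk = 0, so s·k^α = (n + δ)·k.
Rearranging, k^(1−α) = s / (n + δ).
k^0.67 = 0.38 / (0.033 + 0.110) = 0.38 / 0.143 = 2.6573
k* = 2.6573^(1/0.67) ≈ 4.3002
y* = (k*)^α = 4.3002^0.33 ≈ 1.6183

y* ≈ 1.62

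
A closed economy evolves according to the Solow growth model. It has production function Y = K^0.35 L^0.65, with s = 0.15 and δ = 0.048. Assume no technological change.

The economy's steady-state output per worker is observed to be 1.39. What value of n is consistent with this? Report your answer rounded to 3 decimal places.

At the steady state, Δk = 0, so s·k^α = (n + δ)·k.
Since y* = [s/(n + δ)]^(α/(1−α)), we have s/(n + δ) = (y*)^((1−α)/α) = 1.39^1.8571 = 1.8433.
Therefore n + δ = s / 1.8433 = 0.15 / 1.8433 = 0.0814, so n = 0.0814 − 0.048 = 0.0334.

n ≈ 0.033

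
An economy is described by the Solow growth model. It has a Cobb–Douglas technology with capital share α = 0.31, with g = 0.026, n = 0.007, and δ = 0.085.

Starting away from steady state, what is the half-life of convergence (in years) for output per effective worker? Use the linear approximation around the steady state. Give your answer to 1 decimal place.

half-life ≈ 8.5 years

Near the steady state the convergence rate is λ = (1 − α)(n + g + δ).
λ = (1 − 0.31) × 0.118 = 0.69 × 0.118 = 0.08142
Half-life = ln 2 / λ = 0.6931 / 0.08142 ≈ 8.51 years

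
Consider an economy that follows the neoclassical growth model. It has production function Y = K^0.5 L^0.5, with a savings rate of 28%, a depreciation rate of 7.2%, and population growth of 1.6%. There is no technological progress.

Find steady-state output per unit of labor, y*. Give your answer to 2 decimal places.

In steady state, investment equals break-even investment: s·k^α = (n + δ)·k.
Rearranging, k^(1−α) = s / (n + δ).
k^0.5 = 0.28 / (0.016 + 0.072) = 0.28 / 0.088 = 3.1818
k* = 3.1818^(1/0.5) ≈ 10.1239
y* = (k*)^α = 10.1239^0.5 ≈ 3.1818

y* ≈ 3.18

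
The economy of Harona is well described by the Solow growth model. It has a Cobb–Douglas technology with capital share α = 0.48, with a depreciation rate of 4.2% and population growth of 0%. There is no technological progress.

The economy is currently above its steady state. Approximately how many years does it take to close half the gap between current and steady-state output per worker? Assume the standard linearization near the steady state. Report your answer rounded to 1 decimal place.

Near the steady state the convergence rate is λ = (1 − α)(n + δ).
λ = (1 − 0.48) × 0.042 = 0.52 × 0.042 = 0.02184
Half-life = ln 2 / λ = 0.6931 / 0.02184 ≈ 31.74 years

t_½ ≈ 31.7 years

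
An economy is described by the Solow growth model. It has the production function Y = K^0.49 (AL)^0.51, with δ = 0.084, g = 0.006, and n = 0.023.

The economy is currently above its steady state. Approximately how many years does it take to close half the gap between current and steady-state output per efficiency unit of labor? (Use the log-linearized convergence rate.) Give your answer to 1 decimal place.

about 12.0 years

Near the steady state the convergence rate is λ = (1 − α)(n + g + δ).
λ = (1 − 0.49) × 0.113 = 0.51 × 0.113 = 0.05763
Half-life = ln 2 / λ = 0.6931 / 0.05763 ≈ 12.03 years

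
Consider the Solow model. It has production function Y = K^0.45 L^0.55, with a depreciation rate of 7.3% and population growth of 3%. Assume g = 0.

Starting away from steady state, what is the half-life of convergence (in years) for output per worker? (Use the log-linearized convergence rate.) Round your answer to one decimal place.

Near the steady state the convergence rate is λ = (1 − α)(n + δ).
λ = (1 − 0.45) × 0.103 = 0.55 × 0.103 = 0.05665
Half-life = ln 2 / λ = 0.6931 / 0.05665 ≈ 12.23 years

about 12.2 years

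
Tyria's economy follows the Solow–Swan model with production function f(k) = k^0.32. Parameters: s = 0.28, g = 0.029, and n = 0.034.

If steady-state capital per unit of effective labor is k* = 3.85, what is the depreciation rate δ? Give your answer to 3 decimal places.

Steady state requires s·f(k) = (n + g + δ)·k, i.e. s·k^α = (n + g + δ)·k.
So s / (n + g + δ) = (k*)^(1−α) = 3.85^0.68 = 2.5010.
Therefore n + g + δ = s / 2.5010 = 0.28 / 2.5010 = 0.1120, so δ = 0.1120 − 0.063 = 0.0490.

δ ≈ 0.049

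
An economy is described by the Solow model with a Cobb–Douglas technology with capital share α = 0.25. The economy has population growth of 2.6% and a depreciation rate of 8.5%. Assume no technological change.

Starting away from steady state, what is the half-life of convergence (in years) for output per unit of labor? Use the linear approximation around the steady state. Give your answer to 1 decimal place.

Near the steady state the convergence rate is λ = (1 − α)(n + δ).
λ = (1 − 0.25) × 0.111 = 0.75 × 0.111 = 0.08325
Half-life = ln 2 / λ = 0.6931 / 0.08325 ≈ 8.33 years

t_½ ≈ 8.3 years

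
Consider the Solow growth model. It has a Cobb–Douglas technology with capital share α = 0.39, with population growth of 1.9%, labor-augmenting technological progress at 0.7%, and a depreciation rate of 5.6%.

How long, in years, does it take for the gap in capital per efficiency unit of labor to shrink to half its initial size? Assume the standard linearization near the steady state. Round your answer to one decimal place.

Near the steady state the convergence rate is λ = (1 − α)(n + g + δ).
λ = (1 − 0.39) × 0.082 = 0.61 × 0.082 = 0.05002
Half-life = ln 2 / λ = 0.6931 / 0.05002 ≈ 13.86 years

about 13.9 years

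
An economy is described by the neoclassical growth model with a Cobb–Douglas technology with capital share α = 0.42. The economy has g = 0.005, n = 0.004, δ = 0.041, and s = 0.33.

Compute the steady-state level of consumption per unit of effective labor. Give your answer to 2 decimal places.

At the steady state, Δk = 0, so s·k^α = (n + g + δ)·k.
Rearranging, k^(1−α) = s / (n + g + δ).
k^0.58 = 0.33 / (0.004 + 0.005 + 0.041) = 0.33 / 0.050 = 6.6000
k* = 6.6000^(1/0.58) ≈ 25.8825
y* = (k*)^α = 25.8825^0.42 ≈ 3.9216
c* = (1 − s)·y* = (1 − 0.33) × 3.9216 ≈ 2.6275

c* ≈ 2.63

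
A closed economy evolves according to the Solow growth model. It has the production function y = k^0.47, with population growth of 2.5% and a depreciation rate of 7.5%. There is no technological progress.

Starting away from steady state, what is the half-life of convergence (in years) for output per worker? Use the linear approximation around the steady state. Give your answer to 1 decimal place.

t_½ ≈ 13.1 years

Near the steady state the convergence rate is λ = (1 − α)(n + δ).
λ = (1 − 0.47) × 0.100 = 0.53 × 0.100 = 0.0530
Half-life = ln 2 / λ = 0.6931 / 0.0530 ≈ 13.08 years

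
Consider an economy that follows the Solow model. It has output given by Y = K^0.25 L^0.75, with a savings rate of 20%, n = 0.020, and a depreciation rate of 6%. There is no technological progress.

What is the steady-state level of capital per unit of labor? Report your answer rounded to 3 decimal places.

Steady state requires s·f(k) = (n + δ)·k, i.e. s·k^α = (n + δ)·k.
Rearranging, k^(1−α) = s / (n + δ).
k^0.75 = 0.20 / (0.020 + 0.060) = 0.20 / 0.080 = 2.5000
k* = 2.5000^(1/0.75) ≈ 3.3930

k* = 3.393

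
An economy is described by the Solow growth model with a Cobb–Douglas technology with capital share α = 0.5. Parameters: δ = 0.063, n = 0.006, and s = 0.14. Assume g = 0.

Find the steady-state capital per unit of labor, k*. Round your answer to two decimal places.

k* ≈ 4.12

In steady state, investment equals break-even investment: s·k^α = (n + δ)·k.
Rearranging, k^(1−α) = s / (n + δ).
k^0.5 = 0.14 / (0.006 + 0.063) = 0.14 / 0.069 = 2.0290
k* = 2.0290^(1/0.5) ≈ 4.1168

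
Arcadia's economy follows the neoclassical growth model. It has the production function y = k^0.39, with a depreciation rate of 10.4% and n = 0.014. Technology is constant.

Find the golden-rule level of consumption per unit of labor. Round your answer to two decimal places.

At the golden rule, f'(k) = n + δ, so α·k^(α−1) = n + δ and k_gold = (α/(n + δ))^(1/(1−α)).
k_gold = (0.39/0.118)^(1/0.61) = 3.3051^1.6393 ≈ 7.0974
c_gold = f(k_gold) − (n + δ)·k_gold = 2.1475 − 0.118×7.0974 ≈ 1.3100

c_gold ≈ 1.31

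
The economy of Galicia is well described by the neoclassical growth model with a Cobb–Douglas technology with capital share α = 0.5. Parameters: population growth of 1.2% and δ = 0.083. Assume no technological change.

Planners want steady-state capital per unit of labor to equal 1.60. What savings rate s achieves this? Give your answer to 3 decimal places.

Steady state requires s·f(k) = (n + δ)·k, i.e. s·k^α = (n + δ)·k.
So s / (n + δ) = (k*)^(1−α) = 1.60^0.5 = 1.2649.
Therefore s = 1.2649 × (n + δ) = 1.2649 × 0.095 = 0.1202.

s ≈ 0.120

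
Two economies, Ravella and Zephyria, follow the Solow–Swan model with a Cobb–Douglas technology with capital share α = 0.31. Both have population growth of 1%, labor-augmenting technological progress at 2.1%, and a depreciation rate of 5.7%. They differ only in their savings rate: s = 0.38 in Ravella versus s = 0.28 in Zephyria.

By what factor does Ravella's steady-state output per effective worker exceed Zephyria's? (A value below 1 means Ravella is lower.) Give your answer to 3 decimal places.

Steady-state y* = [s/(n + g + δ)]^(α/(1−α)), so the ratio is [ (s_R/(n + g + δ)_R) / (s_Z/(n + g + δ)_Z) ]^0.4493.
s_R/(n + g + δ)_R = 0.38/0.088 = 4.3182; s_Z/(n + g + δ)_Z = 0.28/0.088 = 3.1818.
Ratio = (4.3182/3.1818)^0.4493 = 1.3572^0.4493 ≈ 1.1471

y*_R / y*_Z ≈ 1.147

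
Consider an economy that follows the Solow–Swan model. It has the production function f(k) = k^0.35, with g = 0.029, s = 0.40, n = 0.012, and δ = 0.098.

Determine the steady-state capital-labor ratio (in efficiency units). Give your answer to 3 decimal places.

k* ≈ 5.084

In steady state, investment equals break-even investment: s·k^α = (n + g + δ)·k.
Dividing both sides by k: k^(1−α) = s / (n + g + δ).
k^0.65 = 0.40 / (0.012 + 0.029 + 0.098) = 0.40 / 0.139 = 2.8777
k* = 2.8777^(1/0.65) ≈ 5.0842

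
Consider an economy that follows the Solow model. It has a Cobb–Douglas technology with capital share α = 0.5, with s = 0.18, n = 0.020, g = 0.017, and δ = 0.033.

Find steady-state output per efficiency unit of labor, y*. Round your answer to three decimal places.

y* = 2.571

In steady state, investment equals break-even investment: s·k^α = (n + g + δ)·k.
Dividing both sides by k: k^(1−α) = s / (n + g + δ).
k^0.5 = 0.18 / (0.020 + 0.017 + 0.033) = 0.18 / 0.070 = 2.5714
k* = 2.5714^(1/0.5) ≈ 6.6121
y* = (k*)^α = 6.6121^0.5 ≈ 2.5714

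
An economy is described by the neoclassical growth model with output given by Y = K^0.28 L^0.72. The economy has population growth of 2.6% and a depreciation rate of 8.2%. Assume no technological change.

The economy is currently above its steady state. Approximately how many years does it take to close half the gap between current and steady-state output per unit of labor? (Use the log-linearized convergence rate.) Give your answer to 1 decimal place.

about 8.9 years

Near the steady state the convergence rate is λ = (1 − α)(n + δ).
λ = (1 − 0.28) × 0.108 = 0.72 × 0.108 = 0.07776
Half-life = ln 2 / λ = 0.6931 / 0.07776 ≈ 8.91 years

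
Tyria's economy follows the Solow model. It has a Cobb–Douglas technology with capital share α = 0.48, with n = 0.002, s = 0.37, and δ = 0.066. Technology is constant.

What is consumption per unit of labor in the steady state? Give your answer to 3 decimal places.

In steady state, investment equals break-even investment: s·k^α = (n + δ)·k.
Dividing both sides by k: k^(1−α) = s / (n + δ).
k^0.52 = 0.37 / (0.002 + 0.066) = 0.37 / 0.068 = 5.4412
k* = 5.4412^(1/0.52) ≈ 25.9895
y* = (k*)^α = 25.9895^0.48 ≈ 4.7764
c* = (1 − s)·y* = (1 − 0.37) × 4.7764 ≈ 3.0091

c* = 3.009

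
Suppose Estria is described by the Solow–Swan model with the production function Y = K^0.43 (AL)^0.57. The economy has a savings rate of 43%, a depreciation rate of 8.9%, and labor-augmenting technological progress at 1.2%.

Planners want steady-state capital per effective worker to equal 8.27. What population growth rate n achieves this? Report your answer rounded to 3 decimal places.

At the steady state, Δk = 0, so s·k^α = (n + g + δ)·k.
So s / (n + g + δ) = (k*)^(1−α) = 8.27^0.57 = 3.3341.
Therefore n + g + δ = s / 3.3341 = 0.43 / 3.3341 = 0.1290, so n = 0.1290 − 0.101 = 0.0280.

n ≈ 0.028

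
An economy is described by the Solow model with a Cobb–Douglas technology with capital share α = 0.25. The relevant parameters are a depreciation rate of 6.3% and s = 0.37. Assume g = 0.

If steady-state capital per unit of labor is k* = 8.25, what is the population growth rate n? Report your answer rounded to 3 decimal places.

In steady state, investment equals break-even investment: s·k^α = (n + δ)·k.
So s / (n + δ) = (k*)^(1−α) = 8.25^0.75 = 4.8679.
Therefore n + δ = s / 4.8679 = 0.37 / 4.8679 = 0.0760, so n = 0.0760 − 0.063 = 0.0130.

n ≈ 0.013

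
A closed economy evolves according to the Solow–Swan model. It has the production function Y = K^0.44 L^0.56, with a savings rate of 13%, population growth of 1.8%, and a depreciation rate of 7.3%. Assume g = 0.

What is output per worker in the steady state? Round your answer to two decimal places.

At the steady state, Δk = 0, so s·k^α = (n + δ)·k.
Dividing both sides by k: k^(1−α) = s / (n + δ).
k^0.56 = 0.13 / (0.018 + 0.073) = 0.13 / 0.091 = 1.4286
k* = 1.4286^(1/0.56) ≈ 1.8907
y* = (k*)^α = 1.8907^0.44 ≈ 1.3235

y* ≈ 1.32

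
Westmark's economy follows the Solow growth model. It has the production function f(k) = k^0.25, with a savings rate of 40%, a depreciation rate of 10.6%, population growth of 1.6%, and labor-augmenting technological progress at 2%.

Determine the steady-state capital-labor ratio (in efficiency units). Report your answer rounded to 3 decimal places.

k* = 3.978

In steady state, investment equals break-even investment: s·k^α = (n + g + δ)·k.
Rearranging, k^(1−α) = s / (n + g + δ).
k^0.75 = 0.40 / (0.016 + 0.020 + 0.106) = 0.40 / 0.142 = 2.8169
k* = 2.8169^(1/0.75) ≈ 3.9783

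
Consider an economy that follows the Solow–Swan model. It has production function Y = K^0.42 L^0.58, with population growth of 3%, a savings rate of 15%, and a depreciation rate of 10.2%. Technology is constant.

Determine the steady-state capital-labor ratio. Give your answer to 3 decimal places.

At the steady state, Δk = 0, so s·k^α = (n + δ)·k.
Rearranging, k^(1−α) = s / (n + δ).
k^0.58 = 0.15 / (0.030 + 0.102) = 0.15 / 0.132 = 1.1364
k* = 1.1364^(1/0.58) ≈ 1.2466

k* = 1.247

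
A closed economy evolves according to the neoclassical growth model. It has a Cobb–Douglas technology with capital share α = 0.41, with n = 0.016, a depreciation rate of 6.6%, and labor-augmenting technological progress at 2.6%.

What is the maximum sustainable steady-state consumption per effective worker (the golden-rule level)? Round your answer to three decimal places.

c_gold ≈ 1.491

At the golden rule, f'(k) = n + g + δ, so α·k^(α−1) = n + g + δ and k_gold = (α/(n + g + δ))^(1/(1−α)).
k_gold = (0.41/0.108)^(1/0.59) = 3.7963^1.6949 ≈ 9.5931
c_gold = f(k_gold) − (n + g + δ)·k_gold = 2.5270 − 0.108×9.5931 ≈ 1.4909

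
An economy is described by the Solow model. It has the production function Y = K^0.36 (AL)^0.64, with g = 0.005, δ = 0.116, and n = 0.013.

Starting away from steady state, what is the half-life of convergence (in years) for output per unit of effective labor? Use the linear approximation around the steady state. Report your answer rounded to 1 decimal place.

t_½ ≈ 8.1 years

Near the steady state the convergence rate is λ = (1 − α)(n + g + δ).
λ = (1 − 0.36) × 0.134 = 0.64 × 0.134 = 0.08576
Half-life = ln 2 / λ = 0.6931 / 0.08576 ≈ 8.08 years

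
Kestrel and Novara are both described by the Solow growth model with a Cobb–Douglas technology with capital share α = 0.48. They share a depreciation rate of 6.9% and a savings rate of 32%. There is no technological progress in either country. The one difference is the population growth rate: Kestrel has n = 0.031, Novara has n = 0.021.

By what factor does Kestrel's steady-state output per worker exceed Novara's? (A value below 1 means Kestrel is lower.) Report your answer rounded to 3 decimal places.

y*_K / y*_N ≈ 0.907

Steady-state y* = [s/(n + δ)]^(α/(1−α)), so the ratio is [ (s_K/(n + δ)_K) / (s_N/(n + δ)_N) ]^0.9231.
s_K/(n + δ)_K = 0.32/0.100 = 3.2000; s_N/(n + δ)_N = 0.32/0.090 = 3.5556.
Ratio = (3.2000/3.5556)^0.9231 = 0.9000^0.9231 ≈ 0.9073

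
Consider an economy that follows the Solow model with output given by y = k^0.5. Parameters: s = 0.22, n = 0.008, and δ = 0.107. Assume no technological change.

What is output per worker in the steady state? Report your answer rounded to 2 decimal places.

y* = 1.91

Steady state requires s·f(k) = (n + δ)·k, i.e. s·k^α = (n + δ)·k.
Rearranging, k^(1−α) = s / (n + δ).
k^0.5 = 0.22 / (0.008 + 0.107) = 0.22 / 0.115 = 1.9130
k* = 1.9130^(1/0.5) ≈ 3.6596
y* = (k*)^α = 3.6596^0.5 ≈ 1.9130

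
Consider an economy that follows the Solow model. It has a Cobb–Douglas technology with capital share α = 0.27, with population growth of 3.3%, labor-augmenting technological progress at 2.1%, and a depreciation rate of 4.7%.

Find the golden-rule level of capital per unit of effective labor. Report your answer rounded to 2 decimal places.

k_gold ≈ 3.85

The golden rule sets f'(k) = n + g + δ, i.e. α·k^(α−1) = n + g + δ.
So k^(1−α) = α / (n + g + δ) = 0.27 / 0.101 = 2.6733.
k_gold = 2.6733^(1/0.73) ≈ 3.8459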